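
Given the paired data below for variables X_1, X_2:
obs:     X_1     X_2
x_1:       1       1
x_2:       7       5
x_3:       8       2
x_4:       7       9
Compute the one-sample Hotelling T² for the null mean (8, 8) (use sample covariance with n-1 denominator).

Step 1 — sample mean vector:
  mean(X_1) = (1 + 7 + 8 + 7) / 4 = 23/4 = 5.75
  mean(X_2) = (1 + 5 + 2 + 9) / 4 = 17/4 = 4.25
  x̄ = (5.75, 4.25),  deviation x̄ - mu_0 = (5.75, 4.25) - (8, 8) = (-2.25, -3.75).

Step 2 — sample covariance matrix, S[i,j] = (1/(n-1)) · Σ_k (x_{k,i} - mean_i) · (x_{k,j} - mean_j), divisor n-1 = 3:
  S[X_1,X_1] = ((-4.75)·(-4.75) + (1.25)·(1.25) + (2.25)·(2.25) + (1.25)·(1.25)) / 3 = 30.75/3 = 10.25
  S[X_1,X_2] = ((-4.75)·(-3.25) + (1.25)·(0.75) + (2.25)·(-2.25) + (1.25)·(4.75)) / 3 = 17.25/3 = 5.75
  S[X_2,X_2] = ((-3.25)·(-3.25) + (0.75)·(0.75) + (-2.25)·(-2.25) + (4.75)·(4.75)) / 3 = 38.75/3 = 12.9167
  S = [[10.25, 5.75],
 [5.75, 12.9167]].

Step 3 — invert S. det(S) = 10.25·12.9167 - (5.75)² = 99.3333.
  S^{-1} = (1/det) · [[d, -b], [-b, a]] = [[0.13, -0.0579],
 [-0.0579, 0.1032]].

Step 4 — quadratic form (x̄ - mu_0)^T · S^{-1} · (x̄ - mu_0):
  S^{-1} · (x̄ - mu_0) = (-0.0755, -0.2567),
  (x̄ - mu_0)^T · [...] = (-2.25)·(-0.0755) + (-3.75)·(-0.2567) = 1.1326.

Step 5 — scale by n: T² = 4 · 1.1326 = 4.5302.

T² ≈ 4.5302


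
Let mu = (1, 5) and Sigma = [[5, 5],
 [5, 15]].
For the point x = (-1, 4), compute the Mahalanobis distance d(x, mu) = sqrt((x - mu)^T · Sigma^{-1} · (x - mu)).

Step 1 — centre the observation: (x - mu) = (-2, -1).

Step 2 — invert Sigma. det(Sigma) = 5·15 - (5)² = 50.
  Sigma^{-1} = (1/det) · [[d, -b], [-b, a]] = [[0.3, -0.1],
 [-0.1, 0.1]].

Step 3 — form the quadratic (x - mu)^T · Sigma^{-1} · (x - mu):
  Sigma^{-1} · (x - mu) = (-0.5, 0.1).
  (x - mu)^T · [Sigma^{-1} · (x - mu)] = (-2)·(-0.5) + (-1)·(0.1) = 0.9.

Step 4 — take square root: d = √(0.9) ≈ 0.9487.

d(x, mu) = √(0.9) ≈ 0.9487


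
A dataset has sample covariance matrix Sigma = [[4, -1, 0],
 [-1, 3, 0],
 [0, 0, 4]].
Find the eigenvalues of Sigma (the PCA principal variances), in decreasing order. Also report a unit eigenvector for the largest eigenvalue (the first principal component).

Step 1 — characteristic polynomial p(λ) = det(λI - Sigma) = λ³ - tr·λ² + c_1·λ - det, where tr = trace, c_1 = sum of the principal 2×2 minors, det = det(Sigma):
  tr = 4 + 3 + 4 = 11,
  c_1 = (4·3 - (-1)²) + (4·4 - (0)²) + (3·4 - (0)²) = 11 + 16 + 12 = 39,
  det = 4·(3·4 - (0)²) - (-1)·((-1)·4 - (0)·(0)) + (0)·((-1)·(0) - 3·(0)) = 4·(12) - (-1)·(-4) + (0)·(0) = 44.
  So p(λ) = λ³ - 11λ² + 39λ - 44.
Step 2 — look for an integer root (rational root theorem: any rational root is an integer divisor of 44). Testing λ = 4:
  p(4) = 64 - 176 + 156 - 44 = 0  ✓
  Dividing out (λ - 4): p(λ) = (λ - 4)(λ² - 7λ + 11).
Step 3 — remaining eigenvalues from the quadratic λ² - 7λ + 11 = 0:
  Δ = 7² - 4·11 = 49 - 44 = 5,  λ = (7 ± √5)/2 = (7 ± 2.2361)/2 ≈ 4.618 or 2.382.
  Sorted: λ_1 = 4.618,  λ_2 = 4,  λ_3 = 2.382  (check: sum = 11 = tr ✓).

Step 4 — unit eigenvector for λ_1 ≈ 4.618: v spans the null space of (Sigma - λ_1 I), whose rows are
  r_1 = (-0.618, -1, 0),  r_2 = (-1, -1.618, 0),  r_3 = (0, 0, -0.618).
  v is orthogonal to every row, so take v ∝ r_1 × r_3 = ((-1)·(-0.618) - (0)·(0), (0)·(0) - (-0.618)·(-0.618), (-0.618)·(0) - (-1)·(0)) ≈ (0.618, -0.382, 0).
  Let u = (0.618, -0.382, 0).
  ||u|| = √((0.618)² + (-0.382)² + (0)²) = √(0.5279) ≈ 0.7265,  v_1 = u/||u|| ≈ (0.8507, -0.5257, 0) (||v_1|| = 1).

λ_1 = 4.618,  λ_2 = 4,  λ_3 = 2.382;  v_1 ≈ (0.8507, -0.5257, 0)


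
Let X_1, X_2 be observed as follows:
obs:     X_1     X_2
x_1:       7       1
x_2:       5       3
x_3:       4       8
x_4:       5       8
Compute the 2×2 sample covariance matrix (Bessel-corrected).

Step 1 — column means:
  mean(X_1) = (7 + 5 + 4 + 5) / 4 = 21/4 = 5.25
  mean(X_2) = (1 + 3 + 8 + 8) / 4 = 20/4 = 5

Step 2 — sample covariance S[i,j] = (1/(n-1)) · Σ_k (x_{k,i} - mean_i) · (x_{k,j} - mean_j), with n-1 = 3.
  S[X_1,X_1] = ((1.75)·(1.75) + (-0.25)·(-0.25) + (-1.25)·(-1.25) + (-0.25)·(-0.25)) / 3 = 4.75/3 = 1.5833
  S[X_1,X_2] = ((1.75)·(-4) + (-0.25)·(-2) + (-1.25)·(3) + (-0.25)·(3)) / 3 = -11/3 = -3.6667
  S[X_2,X_2] = ((-4)·(-4) + (-2)·(-2) + (3)·(3) + (3)·(3)) / 3 = 38/3 = 12.6667

S is symmetric (S[j,i] = S[i,j]). Assembling:

S = [[1.5833, -3.6667],
 [-3.6667, 12.6667]]


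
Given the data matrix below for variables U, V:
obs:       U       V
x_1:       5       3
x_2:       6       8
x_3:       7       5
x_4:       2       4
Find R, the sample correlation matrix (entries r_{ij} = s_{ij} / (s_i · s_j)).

Step 1 — column means:
  mean(U) = (5 + 6 + 7 + 2) / 4 = 20/4 = 5
  mean(V) = (3 + 8 + 5 + 4) / 4 = 20/4 = 5

Step 2 — sample variances and covariances s[i,j] = (1/(n-1)) · Σ_k (x_{k,i} - mean_i) · (x_{k,j} - mean_j), with n-1 = 3:
  s[U,U] = ((0)·(0) + (1)·(1) + (2)·(2) + (-3)·(-3)) / 3 = 14/3 = 4.6667
  s[U,V] = ((0)·(-2) + (1)·(3) + (2)·(0) + (-3)·(-1)) / 3 = 6/3 = 2
  s[V,V] = ((-2)·(-2) + (3)·(3) + (0)·(0) + (-1)·(-1)) / 3 = 14/3 = 4.6667
  Sample standard deviations s_i = √(s[i,i]):
  s(U) = √(4.6667) = 2.1602
  s(V) = √(4.6667) = 2.1602

Step 3 — r_{ij} = s_{ij} / (s_i · s_j):
  r[U,U] = 1 (diagonal).
  r[U,V] = 2 / (2.1602 · 2.1602) = 2 / 4.6667 = 0.4286
  r[V,V] = 1 (diagonal).

R is symmetric with unit diagonal. Assembling:

R = [[1, 0.4286],
 [0.4286, 1]]


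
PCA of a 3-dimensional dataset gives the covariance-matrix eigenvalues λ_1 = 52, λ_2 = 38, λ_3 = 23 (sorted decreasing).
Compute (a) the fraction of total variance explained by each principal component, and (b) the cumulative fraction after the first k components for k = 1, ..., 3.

Step 1 — total variance = trace(Sigma) = Σ λ_i = 52 + 38 + 23 = 113.

Step 2 — fraction explained by component i = λ_i / Σ λ:
  PC1: 52/113 = 0.4602
  PC2: 38/113 = 0.3363
  PC3: 23/113 = 0.2035

Step 3 — cumulative fraction after k components = (λ_1 + ... + λ_k) / Σ λ:
  k = 1: 52/113 = 0.4602
  k = 2: (52 + 38)/113 = 90/113 = 0.7965
  k = 3: (52 + 38 + 23)/113 = 113/113 = 1

Summary (fraction, with percent):

explained: PC1 0.4602 (46.02%), PC2 0.3363 (33.63%), PC3 0.2035 (20.35%);  cumulative: 0.4602, 0.7965, 1


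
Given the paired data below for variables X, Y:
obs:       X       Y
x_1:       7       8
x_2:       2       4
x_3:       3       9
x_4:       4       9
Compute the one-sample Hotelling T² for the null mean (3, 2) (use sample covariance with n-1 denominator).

Step 1 — sample mean vector:
  mean(X) = (7 + 2 + 3 + 4) / 4 = 16/4 = 4
  mean(Y) = (8 + 4 + 9 + 9) / 4 = 30/4 = 7.5
  x̄ = (4, 7.5),  deviation x̄ - mu_0 = (4, 7.5) - (3, 2) = (1, 5.5).

Step 2 — sample covariance matrix, S[i,j] = (1/(n-1)) · Σ_k (x_{k,i} - mean_i) · (x_{k,j} - mean_j), divisor n-1 = 3:
  S[X,X] = ((3)·(3) + (-2)·(-2) + (-1)·(-1) + (0)·(0)) / 3 = 14/3 = 4.6667
  S[X,Y] = ((3)·(0.5) + (-2)·(-3.5) + (-1)·(1.5) + (0)·(1.5)) / 3 = 7/3 = 2.3333
  S[Y,Y] = ((0.5)·(0.5) + (-3.5)·(-3.5) + (1.5)·(1.5) + (1.5)·(1.5)) / 3 = 17/3 = 5.6667
  S = [[4.6667, 2.3333],
 [2.3333, 5.6667]].

Step 3 — invert S. det(S) = 4.6667·5.6667 - (2.3333)² = 21.
  S^{-1} = (1/det) · [[d, -b], [-b, a]] = [[0.2698, -0.1111],
 [-0.1111, 0.2222]].

Step 4 — quadratic form (x̄ - mu_0)^T · S^{-1} · (x̄ - mu_0):
  S^{-1} · (x̄ - mu_0) = (-0.3413, 1.1111),
  (x̄ - mu_0)^T · [...] = (1)·(-0.3413) + (5.5)·(1.1111) = 5.7698.

Step 5 — scale by n: T² = 4 · 5.7698 = 23.0794.

T² ≈ 23.0794


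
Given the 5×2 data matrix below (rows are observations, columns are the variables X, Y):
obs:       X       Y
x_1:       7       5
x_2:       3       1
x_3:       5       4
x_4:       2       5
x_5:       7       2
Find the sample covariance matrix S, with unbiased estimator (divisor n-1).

Step 1 — column means:
  mean(X) = (7 + 3 + 5 + 2 + 7) / 5 = 24/5 = 4.8
  mean(Y) = (5 + 1 + 4 + 5 + 2) / 5 = 17/5 = 3.4

Step 2 — sample covariance S[i,j] = (1/(n-1)) · Σ_k (x_{k,i} - mean_i) · (x_{k,j} - mean_j), with n-1 = 4.
  S[X,X] = ((2.2)·(2.2) + (-1.8)·(-1.8) + (0.2)·(0.2) + (-2.8)·(-2.8) + (2.2)·(2.2)) / 4 = 20.8/4 = 5.2
  S[X,Y] = ((2.2)·(1.6) + (-1.8)·(-2.4) + (0.2)·(0.6) + (-2.8)·(1.6) + (2.2)·(-1.4)) / 4 = 0.4/4 = 0.1
  S[Y,Y] = ((1.6)·(1.6) + (-2.4)·(-2.4) + (0.6)·(0.6) + (1.6)·(1.6) + (-1.4)·(-1.4)) / 4 = 13.2/4 = 3.3

S is symmetric (S[j,i] = S[i,j]). Assembling:

S = [[5.2, 0.1],
 [0.1, 3.3]]


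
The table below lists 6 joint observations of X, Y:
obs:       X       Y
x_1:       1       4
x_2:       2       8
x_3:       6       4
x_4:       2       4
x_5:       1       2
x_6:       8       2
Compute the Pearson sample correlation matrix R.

Step 1 — column means:
  mean(X) = (1 + 2 + 6 + 2 + 1 + 8) / 6 = 20/6 = 3.3333
  mean(Y) = (4 + 8 + 4 + 4 + 2 + 2) / 6 = 24/6 = 4

Step 2 — sample variances and covariances s[i,j] = (1/(n-1)) · Σ_k (x_{k,i} - mean_i) · (x_{k,j} - mean_j), with n-1 = 5:
  s[X,X] = ((-2.3333)·(-2.3333) + (-1.3333)·(-1.3333) + (2.6667)·(2.6667) + (-1.3333)·(-1.3333) + (-2.3333)·(-2.3333) + (4.6667)·(4.6667)) / 5 = 43.3333/5 = 8.6667
  s[X,Y] = ((-2.3333)·(0) + (-1.3333)·(4) + (2.6667)·(0) + (-1.3333)·(0) + (-2.3333)·(-2) + (4.6667)·(-2)) / 5 = -10/5 = -2
  s[Y,Y] = ((0)·(0) + (4)·(4) + (0)·(0) + (0)·(0) + (-2)·(-2) + (-2)·(-2)) / 5 = 24/5 = 4.8
  Sample standard deviations s_i = √(s[i,i]):
  s(X) = √(8.6667) = 2.9439
  s(Y) = √(4.8) = 2.1909

Step 3 — r_{ij} = s_{ij} / (s_i · s_j):
  r[X,X] = 1 (diagonal).
  r[X,Y] = -2 / (2.9439 · 2.1909) = -2 / 6.4498 = -0.3101
  r[Y,Y] = 1 (diagonal).

R is symmetric with unit diagonal. Assembling:

R = [[1, -0.3101],
 [-0.3101, 1]]


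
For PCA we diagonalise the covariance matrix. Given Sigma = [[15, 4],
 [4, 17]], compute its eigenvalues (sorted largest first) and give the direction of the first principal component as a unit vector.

Step 1 — characteristic polynomial of 2×2 Sigma:
  det(Sigma - λI) = λ² - trace · λ + det = 0.
  trace = 15 + 17 = 32, det = 15·17 - (4)² = 239.
Step 2 — discriminant:
  Δ = trace² - 4·det = 1024 - 956 = 68.
Step 3 — eigenvalues:
  λ = (trace ± √Δ)/2 = (32 ± 8.2462)/2,
  λ_1 = 20.1231,  λ_2 = 11.8769.

Step 4 — unit eigenvector for λ_1: solve (Sigma - λ_1 I)v = 0. First row:
  (15 - 20.1231)·v_x + (4)·v_y = 0, i.e. (-5.1231)·v_x + (4)·v_y = 0,
  so v ∝ (b, λ_1 - a) = (4, 5.1231) = u.
  ||u|| = √((4)² + (5.1231)²) = √(42.2462) ≈ 6.4997,
  v_1 = u/||u|| ≈ (0.6154, 0.7882) (||v_1|| = 1).

λ_1 = 20.1231,  λ_2 = 11.8769;  v_1 ≈ (0.6154, 0.7882)


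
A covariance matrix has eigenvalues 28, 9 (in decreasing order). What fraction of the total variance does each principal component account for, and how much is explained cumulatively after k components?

Step 1 — total variance = trace(Sigma) = Σ λ_i = 28 + 9 = 37.

Step 2 — fraction explained by component i = λ_i / Σ λ:
  PC1: 28/37 = 0.7568
  PC2: 9/37 = 0.2432

Step 3 — cumulative fraction after k components = (λ_1 + ... + λ_k) / Σ λ:
  k = 1: 28/37 = 0.7568
  k = 2: (28 + 9)/37 = 37/37 = 1

Summary (fraction, with percent):

explained: PC1 0.7568 (75.68%), PC2 0.2432 (24.32%);  cumulative: 0.7568, 1


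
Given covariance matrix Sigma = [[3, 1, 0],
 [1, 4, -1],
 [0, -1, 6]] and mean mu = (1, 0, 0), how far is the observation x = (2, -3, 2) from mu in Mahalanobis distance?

Step 1 — centre the observation: (x - mu) = (1, -3, 2).

Step 2 — invert Sigma (cofactor / det for 3×3, or solve directly):
  Sigma^{-1} = [[0.3651, -0.0952, -0.0159],
 [-0.0952, 0.2857, 0.0476],
 [-0.0159, 0.0476, 0.1746]].

Step 3 — form the quadratic (x - mu)^T · Sigma^{-1} · (x - mu):
  Sigma^{-1} · (x - mu) = (0.619, -0.8571, 0.1905).
  (x - mu)^T · [Sigma^{-1} · (x - mu)] = (1)·(0.619) + (-3)·(-0.8571) + (2)·(0.1905) = 3.5714.

Step 4 — take square root: d = √(3.5714) ≈ 1.8898.

d(x, mu) = √(3.5714) ≈ 1.8898


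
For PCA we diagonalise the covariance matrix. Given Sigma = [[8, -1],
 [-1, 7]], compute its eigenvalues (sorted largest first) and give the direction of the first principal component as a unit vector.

Step 1 — characteristic polynomial of 2×2 Sigma:
  det(Sigma - λI) = λ² - trace · λ + det = 0.
  trace = 8 + 7 = 15, det = 8·7 - (-1)² = 55.
Step 2 — discriminant:
  Δ = trace² - 4·det = 225 - 220 = 5.
Step 3 — eigenvalues:
  λ = (trace ± √Δ)/2 = (15 ± 2.2361)/2,
  λ_1 = 8.618,  λ_2 = 6.382.

Step 4 — unit eigenvector for λ_1: solve (Sigma - λ_1 I)v = 0. First row:
  (8 - 8.618)·v_x + (-1)·v_y = 0, i.e. (-0.618)·v_x + (-1)·v_y = 0,
  so v ∝ (b, λ_1 - a) = (-1, 0.618); multiply by -1 so the first entry is positive: u = (1, -0.618).
  ||u|| = √((1)² + (-0.618)²) = √(1.382) ≈ 1.1756,
  v_1 = u/||u|| ≈ (0.8507, -0.5257) (||v_1|| = 1).

λ_1 = 8.618,  λ_2 = 6.382;  v_1 ≈ (0.8507, -0.5257)


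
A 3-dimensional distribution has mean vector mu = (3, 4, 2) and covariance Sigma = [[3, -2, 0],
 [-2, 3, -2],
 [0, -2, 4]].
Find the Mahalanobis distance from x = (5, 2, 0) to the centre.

Step 1 — centre the observation: (x - mu) = (2, -2, -2).

Step 2 — invert Sigma (cofactor / det for 3×3, or solve directly):
  Sigma^{-1} = [[1, 1, 0.5],
 [1, 1.5, 0.75],
 [0.5, 0.75, 0.625]].

Step 3 — form the quadratic (x - mu)^T · Sigma^{-1} · (x - mu):
  Sigma^{-1} · (x - mu) = (-1, -2.5, -1.75).
  (x - mu)^T · [Sigma^{-1} · (x - mu)] = (2)·(-1) + (-2)·(-2.5) + (-2)·(-1.75) = 6.5.

Step 4 — take square root: d = √(6.5) ≈ 2.5495.

d(x, mu) = √(6.5) ≈ 2.5495


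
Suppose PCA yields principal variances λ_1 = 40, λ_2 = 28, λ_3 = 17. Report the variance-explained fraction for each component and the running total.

Step 1 — total variance = trace(Sigma) = Σ λ_i = 40 + 28 + 17 = 85.

Step 2 — fraction explained by component i = λ_i / Σ λ:
  PC1: 40/85 = 0.4706
  PC2: 28/85 = 0.3294
  PC3: 17/85 = 0.2

Step 3 — cumulative fraction after k components = (λ_1 + ... + λ_k) / Σ λ:
  k = 1: 40/85 = 0.4706
  k = 2: (40 + 28)/85 = 68/85 = 0.8
  k = 3: (40 + 28 + 17)/85 = 85/85 = 1

Summary (fraction, with percent):

explained: PC1 0.4706 (47.06%), PC2 0.3294 (32.94%), PC3 0.2 (20%);  cumulative: 0.4706, 0.8, 1


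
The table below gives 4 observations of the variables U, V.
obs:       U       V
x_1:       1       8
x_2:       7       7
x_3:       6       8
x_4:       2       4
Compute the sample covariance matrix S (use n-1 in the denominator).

Step 1 — column means:
  mean(U) = (1 + 7 + 6 + 2) / 4 = 16/4 = 4
  mean(V) = (8 + 7 + 8 + 4) / 4 = 27/4 = 6.75

Step 2 — sample covariance S[i,j] = (1/(n-1)) · Σ_k (x_{k,i} - mean_i) · (x_{k,j} - mean_j), with n-1 = 3.
  S[U,U] = ((-3)·(-3) + (3)·(3) + (2)·(2) + (-2)·(-2)) / 3 = 26/3 = 8.6667
  S[U,V] = ((-3)·(1.25) + (3)·(0.25) + (2)·(1.25) + (-2)·(-2.75)) / 3 = 5/3 = 1.6667
  S[V,V] = ((1.25)·(1.25) + (0.25)·(0.25) + (1.25)·(1.25) + (-2.75)·(-2.75)) / 3 = 10.75/3 = 3.5833

S is symmetric (S[j,i] = S[i,j]). Assembling:

S = [[8.6667, 1.6667],
 [1.6667, 3.5833]]


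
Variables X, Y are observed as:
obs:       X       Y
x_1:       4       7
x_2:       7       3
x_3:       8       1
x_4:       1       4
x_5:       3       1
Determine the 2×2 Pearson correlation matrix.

Step 1 — column means:
  mean(X) = (4 + 7 + 8 + 1 + 3) / 5 = 23/5 = 4.6
  mean(Y) = (7 + 3 + 1 + 4 + 1) / 5 = 16/5 = 3.2

Step 2 — sample variances and covariances s[i,j] = (1/(n-1)) · Σ_k (x_{k,i} - mean_i) · (x_{k,j} - mean_j), with n-1 = 4:
  s[X,X] = ((-0.6)·(-0.6) + (2.4)·(2.4) + (3.4)·(3.4) + (-3.6)·(-3.6) + (-1.6)·(-1.6)) / 4 = 33.2/4 = 8.3
  s[X,Y] = ((-0.6)·(3.8) + (2.4)·(-0.2) + (3.4)·(-2.2) + (-3.6)·(0.8) + (-1.6)·(-2.2)) / 4 = -9.6/4 = -2.4
  s[Y,Y] = ((3.8)·(3.8) + (-0.2)·(-0.2) + (-2.2)·(-2.2) + (0.8)·(0.8) + (-2.2)·(-2.2)) / 4 = 24.8/4 = 6.2
  Sample standard deviations s_i = √(s[i,i]):
  s(X) = √(8.3) = 2.881
  s(Y) = √(6.2) = 2.49

Step 3 — r_{ij} = s_{ij} / (s_i · s_j):
  r[X,X] = 1 (diagonal).
  r[X,Y] = -2.4 / (2.881 · 2.49) = -2.4 / 7.1736 = -0.3346
  r[Y,Y] = 1 (diagonal).

R is symmetric with unit diagonal. Assembling:

R = [[1, -0.3346],
 [-0.3346, 1]]


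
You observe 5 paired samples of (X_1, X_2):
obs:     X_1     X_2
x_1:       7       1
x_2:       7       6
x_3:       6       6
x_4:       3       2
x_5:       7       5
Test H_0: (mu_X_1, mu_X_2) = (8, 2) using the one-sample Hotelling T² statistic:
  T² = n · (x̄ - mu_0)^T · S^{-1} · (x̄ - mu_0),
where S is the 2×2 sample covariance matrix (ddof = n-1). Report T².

Step 1 — sample mean vector:
  mean(X_1) = (7 + 7 + 6 + 3 + 7) / 5 = 30/5 = 6
  mean(X_2) = (1 + 6 + 6 + 2 + 5) / 5 = 20/5 = 4
  x̄ = (6, 4),  deviation x̄ - mu_0 = (6, 4) - (8, 2) = (-2, 2).

Step 2 — sample covariance matrix, S[i,j] = (1/(n-1)) · Σ_k (x_{k,i} - mean_i) · (x_{k,j} - mean_j), divisor n-1 = 4:
  S[X_1,X_1] = ((1)·(1) + (1)·(1) + (0)·(0) + (-3)·(-3) + (1)·(1)) / 4 = 12/4 = 3
  S[X_1,X_2] = ((1)·(-3) + (1)·(2) + (0)·(2) + (-3)·(-2) + (1)·(1)) / 4 = 6/4 = 1.5
  S[X_2,X_2] = ((-3)·(-3) + (2)·(2) + (2)·(2) + (-2)·(-2) + (1)·(1)) / 4 = 22/4 = 5.5
  S = [[3, 1.5],
 [1.5, 5.5]].

Step 3 — invert S. det(S) = 3·5.5 - (1.5)² = 14.25.
  S^{-1} = (1/det) · [[d, -b], [-b, a]] = [[0.386, -0.1053],
 [-0.1053, 0.2105]].

Step 4 — quadratic form (x̄ - mu_0)^T · S^{-1} · (x̄ - mu_0):
  S^{-1} · (x̄ - mu_0) = (-0.9825, 0.6316),
  (x̄ - mu_0)^T · [...] = (-2)·(-0.9825) + (2)·(0.6316) = 3.2281.

Step 5 — scale by n: T² = 5 · 3.2281 = 16.1404.

T² ≈ 16.1404


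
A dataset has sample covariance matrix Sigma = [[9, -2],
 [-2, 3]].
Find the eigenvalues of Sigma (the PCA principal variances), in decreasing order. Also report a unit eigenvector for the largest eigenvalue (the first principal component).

Step 1 — characteristic polynomial of 2×2 Sigma:
  det(Sigma - λI) = λ² - trace · λ + det = 0.
  trace = 9 + 3 = 12, det = 9·3 - (-2)² = 23.
Step 2 — discriminant:
  Δ = trace² - 4·det = 144 - 92 = 52.
Step 3 — eigenvalues:
  λ = (trace ± √Δ)/2 = (12 ± 7.2111)/2,
  λ_1 = 9.6056,  λ_2 = 2.3944.

Step 4 — unit eigenvector for λ_1: solve (Sigma - λ_1 I)v = 0. First row:
  (9 - 9.6056)·v_x + (-2)·v_y = 0, i.e. (-0.6056)·v_x + (-2)·v_y = 0,
  so v ∝ (b, λ_1 - a) = (-2, 0.6056); multiply by -1 so the first entry is positive: u = (2, -0.6056).
  ||u|| = √((2)² + (-0.6056)²) = √(4.3667) ≈ 2.0897,
  v_1 = u/||u|| ≈ (0.9571, -0.2898) (||v_1|| = 1).

λ_1 = 9.6056,  λ_2 = 2.3944;  v_1 ≈ (0.9571, -0.2898)


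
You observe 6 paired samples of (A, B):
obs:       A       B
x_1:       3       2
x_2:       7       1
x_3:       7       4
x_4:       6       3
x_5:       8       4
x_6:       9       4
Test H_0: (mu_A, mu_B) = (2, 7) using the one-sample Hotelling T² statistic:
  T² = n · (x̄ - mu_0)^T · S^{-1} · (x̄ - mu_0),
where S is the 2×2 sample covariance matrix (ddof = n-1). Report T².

Step 1 — sample mean vector:
  mean(A) = (3 + 7 + 7 + 6 + 8 + 9) / 6 = 40/6 = 6.6667
  mean(B) = (2 + 1 + 4 + 3 + 4 + 4) / 6 = 18/6 = 3
  x̄ = (6.6667, 3),  deviation x̄ - mu_0 = (6.6667, 3) - (2, 7) = (4.6667, -4).

Step 2 — sample covariance matrix, S[i,j] = (1/(n-1)) · Σ_k (x_{k,i} - mean_i) · (x_{k,j} - mean_j), divisor n-1 = 5:
  S[A,A] = ((-3.6667)·(-3.6667) + (0.3333)·(0.3333) + (0.3333)·(0.3333) + (-0.6667)·(-0.6667) + (1.3333)·(1.3333) + (2.3333)·(2.3333)) / 5 = 21.3333/5 = 4.2667
  S[A,B] = ((-3.6667)·(-1) + (0.3333)·(-2) + (0.3333)·(1) + (-0.6667)·(0) + (1.3333)·(1) + (2.3333)·(1)) / 5 = 7/5 = 1.4
  S[B,B] = ((-1)·(-1) + (-2)·(-2) + (1)·(1) + (0)·(0) + (1)·(1) + (1)·(1)) / 5 = 8/5 = 1.6
  S = [[4.2667, 1.4],
 [1.4, 1.6]].

Step 3 — invert S. det(S) = 4.2667·1.6 - (1.4)² = 4.8667.
  S^{-1} = (1/det) · [[d, -b], [-b, a]] = [[0.3288, -0.2877],
 [-0.2877, 0.8767]].

Step 4 — quadratic form (x̄ - mu_0)^T · S^{-1} · (x̄ - mu_0):
  S^{-1} · (x̄ - mu_0) = (2.6849, -4.8493),
  (x̄ - mu_0)^T · [...] = (4.6667)·(2.6849) + (-4)·(-4.8493) = 31.9269.

Step 5 — scale by n: T² = 6 · 31.9269 = 191.5616.

T² ≈ 191.5616


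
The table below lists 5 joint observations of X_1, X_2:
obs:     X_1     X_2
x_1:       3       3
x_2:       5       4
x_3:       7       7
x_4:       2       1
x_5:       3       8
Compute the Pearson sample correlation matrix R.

Step 1 — column means:
  mean(X_1) = (3 + 5 + 7 + 2 + 3) / 5 = 20/5 = 4
  mean(X_2) = (3 + 4 + 7 + 1 + 8) / 5 = 23/5 = 4.6

Step 2 — sample variances and covariances s[i,j] = (1/(n-1)) · Σ_k (x_{k,i} - mean_i) · (x_{k,j} - mean_j), with n-1 = 4:
  s[X_1,X_1] = ((-1)·(-1) + (1)·(1) + (3)·(3) + (-2)·(-2) + (-1)·(-1)) / 4 = 16/4 = 4
  s[X_1,X_2] = ((-1)·(-1.6) + (1)·(-0.6) + (3)·(2.4) + (-2)·(-3.6) + (-1)·(3.4)) / 4 = 12/4 = 3
  s[X_2,X_2] = ((-1.6)·(-1.6) + (-0.6)·(-0.6) + (2.4)·(2.4) + (-3.6)·(-3.6) + (3.4)·(3.4)) / 4 = 33.2/4 = 8.3
  Sample standard deviations s_i = √(s[i,i]):
  s(X_1) = √(4) = 2
  s(X_2) = √(8.3) = 2.881

Step 3 — r_{ij} = s_{ij} / (s_i · s_j):
  r[X_1,X_1] = 1 (diagonal).
  r[X_1,X_2] = 3 / (2 · 2.881) = 3 / 5.7619 = 0.5207
  r[X_2,X_2] = 1 (diagonal).

R is symmetric with unit diagonal. Assembling:

R = [[1, 0.5207],
 [0.5207, 1]]


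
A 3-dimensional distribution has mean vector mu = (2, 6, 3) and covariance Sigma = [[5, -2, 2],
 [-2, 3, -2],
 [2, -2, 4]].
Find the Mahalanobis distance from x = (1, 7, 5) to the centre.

Step 1 — centre the observation: (x - mu) = (-1, 1, 2).

Step 2 — invert Sigma (cofactor / det for 3×3, or solve directly):
  Sigma^{-1} = [[0.2857, 0.1429, -0.0714],
 [0.1429, 0.5714, 0.2143],
 [-0.0714, 0.2143, 0.3929]].

Step 3 — form the quadratic (x - mu)^T · Sigma^{-1} · (x - mu):
  Sigma^{-1} · (x - mu) = (-0.2857, 0.8571, 1.0714).
  (x - mu)^T · [Sigma^{-1} · (x - mu)] = (-1)·(-0.2857) + (1)·(0.8571) + (2)·(1.0714) = 3.2857.

Step 4 — take square root: d = √(3.2857) ≈ 1.8127.

d(x, mu) = √(3.2857) ≈ 1.8127


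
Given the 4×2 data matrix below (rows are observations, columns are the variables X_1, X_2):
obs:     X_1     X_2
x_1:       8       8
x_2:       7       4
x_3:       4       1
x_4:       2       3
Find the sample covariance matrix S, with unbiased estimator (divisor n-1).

Step 1 — column means:
  mean(X_1) = (8 + 7 + 4 + 2) / 4 = 21/4 = 5.25
  mean(X_2) = (8 + 4 + 1 + 3) / 4 = 16/4 = 4

Step 2 — sample covariance S[i,j] = (1/(n-1)) · Σ_k (x_{k,i} - mean_i) · (x_{k,j} - mean_j), with n-1 = 3.
  S[X_1,X_1] = ((2.75)·(2.75) + (1.75)·(1.75) + (-1.25)·(-1.25) + (-3.25)·(-3.25)) / 3 = 22.75/3 = 7.5833
  S[X_1,X_2] = ((2.75)·(4) + (1.75)·(0) + (-1.25)·(-3) + (-3.25)·(-1)) / 3 = 18/3 = 6
  S[X_2,X_2] = ((4)·(4) + (0)·(0) + (-3)·(-3) + (-1)·(-1)) / 3 = 26/3 = 8.6667

S is symmetric (S[j,i] = S[i,j]). Assembling:

S = [[7.5833, 6],
 [6, 8.6667]]


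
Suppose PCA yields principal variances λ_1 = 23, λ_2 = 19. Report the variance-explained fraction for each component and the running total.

Step 1 — total variance = trace(Sigma) = Σ λ_i = 23 + 19 = 42.

Step 2 — fraction explained by component i = λ_i / Σ λ:
  PC1: 23/42 = 0.5476
  PC2: 19/42 = 0.4524

Step 3 — cumulative fraction after k components = (λ_1 + ... + λ_k) / Σ λ:
  k = 1: 23/42 = 0.5476
  k = 2: (23 + 19)/42 = 42/42 = 1

Summary (fraction, with percent):

explained: PC1 0.5476 (54.76%), PC2 0.4524 (45.24%);  cumulative: 0.5476, 1


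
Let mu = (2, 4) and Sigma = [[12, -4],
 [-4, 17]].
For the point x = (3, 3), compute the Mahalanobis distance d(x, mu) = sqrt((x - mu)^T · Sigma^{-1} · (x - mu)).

Step 1 — centre the observation: (x - mu) = (1, -1).

Step 2 — invert Sigma. det(Sigma) = 12·17 - (-4)² = 188.
  Sigma^{-1} = (1/det) · [[d, -b], [-b, a]] = [[0.0904, 0.0213],
 [0.0213, 0.0638]].

Step 3 — form the quadratic (x - mu)^T · Sigma^{-1} · (x - mu):
  Sigma^{-1} · (x - mu) = (0.0691, -0.0426).
  (x - mu)^T · [Sigma^{-1} · (x - mu)] = (1)·(0.0691) + (-1)·(-0.0426) = 0.1117.

Step 4 — take square root: d = √(0.1117) ≈ 0.3342.

d(x, mu) = √(0.1117) ≈ 0.3342


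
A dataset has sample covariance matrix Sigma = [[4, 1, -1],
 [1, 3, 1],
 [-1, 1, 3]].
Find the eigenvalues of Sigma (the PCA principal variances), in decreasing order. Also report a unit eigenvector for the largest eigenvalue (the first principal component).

Step 1 — characteristic polynomial p(λ) = det(λI - Sigma) = λ³ - tr·λ² + c_1·λ - det, where tr = trace, c_1 = sum of the principal 2×2 minors, det = det(Sigma):
  tr = 4 + 3 + 3 = 10,
  c_1 = (4·3 - (1)²) + (4·3 - (-1)²) + (3·3 - (1)²) = 11 + 11 + 8 = 30,
  det = 4·(3·3 - (1)²) - (1)·((1)·3 - (1)·(-1)) + (-1)·((1)·(1) - 3·(-1)) = 4·(8) - (1)·(4) + (-1)·(4) = 24.
  So p(λ) = λ³ - 10λ² + 30λ - 24.
Step 2 — look for an integer root (rational root theorem: any rational root is an integer divisor of 24). Testing λ = 4:
  p(4) = 64 - 160 + 120 - 24 = 0  ✓
  Dividing out (λ - 4): p(λ) = (λ - 4)(λ² - 6λ + 6).
Step 3 — remaining eigenvalues from the quadratic λ² - 6λ + 6 = 0:
  Δ = 6² - 4·6 = 36 - 24 = 12,  λ = (6 ± √12)/2 = (6 ± 3.4641)/2 ≈ 4.7321 or 1.2679.
  Sorted: λ_1 = 4.7321,  λ_2 = 4,  λ_3 = 1.2679  (check: sum = 10 = tr ✓).

Step 4 — unit eigenvector for λ_1 ≈ 4.7321: v spans the null space of (Sigma - λ_1 I), whose rows are
  r_1 = (-0.7321, 1, -1),  r_2 = (1, -1.7321, 1),  r_3 = (-1, 1, -1.7321).
  v is orthogonal to every row, so take v ∝ r_1 × r_2 = ((1)·(1) - (-1)·(-1.7321), (-1)·(1) - (-0.7321)·(1), (-0.7321)·(-1.7321) - (1)·(1)) ≈ (-0.7321, -0.2679, 0.2679).
  Rescale (multiply by -1 so the first nonzero entry is positive): u = (0.7321, 0.2679, -0.2679).
  ||u|| = √((0.7321)² + (0.2679)² + (-0.2679)²) = √(0.6795) ≈ 0.8243,  v_1 = u/||u|| ≈ (0.8881, 0.3251, -0.3251) (||v_1|| = 1).

λ_1 = 4.7321,  λ_2 = 4,  λ_3 = 1.2679;  v_1 ≈ (0.8881, 0.3251, -0.3251)


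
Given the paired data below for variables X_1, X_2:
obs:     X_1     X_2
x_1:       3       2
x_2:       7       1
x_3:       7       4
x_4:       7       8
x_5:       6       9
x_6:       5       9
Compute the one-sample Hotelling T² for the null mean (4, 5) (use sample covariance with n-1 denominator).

Step 1 — sample mean vector:
  mean(X_1) = (3 + 7 + 7 + 7 + 6 + 5) / 6 = 35/6 = 5.8333
  mean(X_2) = (2 + 1 + 4 + 8 + 9 + 9) / 6 = 33/6 = 5.5
  x̄ = (5.8333, 5.5),  deviation x̄ - mu_0 = (5.8333, 5.5) - (4, 5) = (1.8333, 0.5).

Step 2 — sample covariance matrix, S[i,j] = (1/(n-1)) · Σ_k (x_{k,i} - mean_i) · (x_{k,j} - mean_j), divisor n-1 = 5:
  S[X_1,X_1] = ((-2.8333)·(-2.8333) + (1.1667)·(1.1667) + (1.1667)·(1.1667) + (1.1667)·(1.1667) + (0.1667)·(0.1667) + (-0.8333)·(-0.8333)) / 5 = 12.8333/5 = 2.5667
  S[X_1,X_2] = ((-2.8333)·(-3.5) + (1.1667)·(-4.5) + (1.1667)·(-1.5) + (1.1667)·(2.5) + (0.1667)·(3.5) + (-0.8333)·(3.5)) / 5 = 3.5/5 = 0.7
  S[X_2,X_2] = ((-3.5)·(-3.5) + (-4.5)·(-4.5) + (-1.5)·(-1.5) + (2.5)·(2.5) + (3.5)·(3.5) + (3.5)·(3.5)) / 5 = 65.5/5 = 13.1
  S = [[2.5667, 0.7],
 [0.7, 13.1]].

Step 3 — invert S. det(S) = 2.5667·13.1 - (0.7)² = 33.1333.
  S^{-1} = (1/det) · [[d, -b], [-b, a]] = [[0.3954, -0.0211],
 [-0.0211, 0.0775]].

Step 4 — quadratic form (x̄ - mu_0)^T · S^{-1} · (x̄ - mu_0):
  S^{-1} · (x̄ - mu_0) = (0.7143, 0),
  (x̄ - mu_0)^T · [...] = (1.8333)·(0.7143) + (0.5)·(0) = 1.3095.

Step 5 — scale by n: T² = 6 · 1.3095 = 7.8571.

T² ≈ 7.8571


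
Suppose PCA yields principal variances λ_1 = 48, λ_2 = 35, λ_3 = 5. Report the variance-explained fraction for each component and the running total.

Step 1 — total variance = trace(Sigma) = Σ λ_i = 48 + 35 + 5 = 88.

Step 2 — fraction explained by component i = λ_i / Σ λ:
  PC1: 48/88 = 0.5455
  PC2: 35/88 = 0.3977
  PC3: 5/88 = 0.0568

Step 3 — cumulative fraction after k components = (λ_1 + ... + λ_k) / Σ λ:
  k = 1: 48/88 = 0.5455
  k = 2: (48 + 35)/88 = 83/88 = 0.9432
  k = 3: (48 + 35 + 5)/88 = 88/88 = 1

Summary (fraction, with percent):

explained: PC1 0.5455 (54.55%), PC2 0.3977 (39.77%), PC3 0.0568 (5.68%);  cumulative: 0.5455, 0.9432, 1


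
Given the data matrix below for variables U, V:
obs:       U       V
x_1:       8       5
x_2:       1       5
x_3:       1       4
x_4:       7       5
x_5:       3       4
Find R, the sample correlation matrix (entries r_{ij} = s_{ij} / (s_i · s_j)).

Step 1 — column means:
  mean(U) = (8 + 1 + 1 + 7 + 3) / 5 = 20/5 = 4
  mean(V) = (5 + 5 + 4 + 5 + 4) / 5 = 23/5 = 4.6

Step 2 — sample variances and covariances s[i,j] = (1/(n-1)) · Σ_k (x_{k,i} - mean_i) · (x_{k,j} - mean_j), with n-1 = 4:
  s[U,U] = ((4)·(4) + (-3)·(-3) + (-3)·(-3) + (3)·(3) + (-1)·(-1)) / 4 = 44/4 = 11
  s[U,V] = ((4)·(0.4) + (-3)·(0.4) + (-3)·(-0.6) + (3)·(0.4) + (-1)·(-0.6)) / 4 = 4/4 = 1
  s[V,V] = ((0.4)·(0.4) + (0.4)·(0.4) + (-0.6)·(-0.6) + (0.4)·(0.4) + (-0.6)·(-0.6)) / 4 = 1.2/4 = 0.3
  Sample standard deviations s_i = √(s[i,i]):
  s(U) = √(11) = 3.3166
  s(V) = √(0.3) = 0.5477

Step 3 — r_{ij} = s_{ij} / (s_i · s_j):
  r[U,U] = 1 (diagonal).
  r[U,V] = 1 / (3.3166 · 0.5477) = 1 / 1.8166 = 0.5505
  r[V,V] = 1 (diagonal).

R is symmetric with unit diagonal. Assembling:

R = [[1, 0.5505],
 [0.5505, 1]]


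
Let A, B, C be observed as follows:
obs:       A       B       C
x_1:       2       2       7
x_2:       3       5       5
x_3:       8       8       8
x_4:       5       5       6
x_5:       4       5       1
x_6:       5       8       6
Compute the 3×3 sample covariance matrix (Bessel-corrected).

Step 1 — column means:
  mean(A) = (2 + 3 + 8 + 5 + 4 + 5) / 6 = 27/6 = 4.5
  mean(B) = (2 + 5 + 8 + 5 + 5 + 8) / 6 = 33/6 = 5.5
  mean(C) = (7 + 5 + 8 + 6 + 1 + 6) / 6 = 33/6 = 5.5

Step 2 — sample covariance S[i,j] = (1/(n-1)) · Σ_k (x_{k,i} - mean_i) · (x_{k,j} - mean_j), with n-1 = 5.
  S[A,A] = ((-2.5)·(-2.5) + (-1.5)·(-1.5) + (3.5)·(3.5) + (0.5)·(0.5) + (-0.5)·(-0.5) + (0.5)·(0.5)) / 5 = 21.5/5 = 4.3
  S[A,B] = ((-2.5)·(-3.5) + (-1.5)·(-0.5) + (3.5)·(2.5) + (0.5)·(-0.5) + (-0.5)·(-0.5) + (0.5)·(2.5)) / 5 = 19.5/5 = 3.9
  S[A,C] = ((-2.5)·(1.5) + (-1.5)·(-0.5) + (3.5)·(2.5) + (0.5)·(0.5) + (-0.5)·(-4.5) + (0.5)·(0.5)) / 5 = 8.5/5 = 1.7
  S[B,B] = ((-3.5)·(-3.5) + (-0.5)·(-0.5) + (2.5)·(2.5) + (-0.5)·(-0.5) + (-0.5)·(-0.5) + (2.5)·(2.5)) / 5 = 25.5/5 = 5.1
  S[B,C] = ((-3.5)·(1.5) + (-0.5)·(-0.5) + (2.5)·(2.5) + (-0.5)·(0.5) + (-0.5)·(-4.5) + (2.5)·(0.5)) / 5 = 4.5/5 = 0.9
  S[C,C] = ((1.5)·(1.5) + (-0.5)·(-0.5) + (2.5)·(2.5) + (0.5)·(0.5) + (-4.5)·(-4.5) + (0.5)·(0.5)) / 5 = 29.5/5 = 5.9

S is symmetric (S[j,i] = S[i,j]). Assembling:

S = [[4.3, 3.9, 1.7],
 [3.9, 5.1, 0.9],
 [1.7, 0.9, 5.9]]


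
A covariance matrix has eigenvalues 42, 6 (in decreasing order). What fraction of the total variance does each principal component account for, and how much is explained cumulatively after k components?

Step 1 — total variance = trace(Sigma) = Σ λ_i = 42 + 6 = 48.

Step 2 — fraction explained by component i = λ_i / Σ λ:
  PC1: 42/48 = 0.875
  PC2: 6/48 = 0.125

Step 3 — cumulative fraction after k components = (λ_1 + ... + λ_k) / Σ λ:
  k = 1: 42/48 = 0.875
  k = 2: (42 + 6)/48 = 48/48 = 1

Summary (fraction, with percent):

explained: PC1 0.875 (87.5%), PC2 0.125 (12.5%);  cumulative: 0.875, 1


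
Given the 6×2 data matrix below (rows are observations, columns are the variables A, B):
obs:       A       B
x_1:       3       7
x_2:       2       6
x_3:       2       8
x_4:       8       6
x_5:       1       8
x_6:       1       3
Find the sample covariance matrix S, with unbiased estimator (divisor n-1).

Step 1 — column means:
  mean(A) = (3 + 2 + 2 + 8 + 1 + 1) / 6 = 17/6 = 2.8333
  mean(B) = (7 + 6 + 8 + 6 + 8 + 3) / 6 = 38/6 = 6.3333

Step 2 — sample covariance S[i,j] = (1/(n-1)) · Σ_k (x_{k,i} - mean_i) · (x_{k,j} - mean_j), with n-1 = 5.
  S[A,A] = ((0.1667)·(0.1667) + (-0.8333)·(-0.8333) + (-0.8333)·(-0.8333) + (5.1667)·(5.1667) + (-1.8333)·(-1.8333) + (-1.8333)·(-1.8333)) / 5 = 34.8333/5 = 6.9667
  S[A,B] = ((0.1667)·(0.6667) + (-0.8333)·(-0.3333) + (-0.8333)·(1.6667) + (5.1667)·(-0.3333) + (-1.8333)·(1.6667) + (-1.8333)·(-3.3333)) / 5 = 0.3333/5 = 0.0667
  S[B,B] = ((0.6667)·(0.6667) + (-0.3333)·(-0.3333) + (1.6667)·(1.6667) + (-0.3333)·(-0.3333) + (1.6667)·(1.6667) + (-3.3333)·(-3.3333)) / 5 = 17.3333/5 = 3.4667

S is symmetric (S[j,i] = S[i,j]). Assembling:

S = [[6.9667, 0.0667],
 [0.0667, 3.4667]]


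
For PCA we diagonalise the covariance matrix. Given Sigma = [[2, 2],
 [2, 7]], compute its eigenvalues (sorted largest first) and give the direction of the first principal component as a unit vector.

Step 1 — characteristic polynomial of 2×2 Sigma:
  det(Sigma - λI) = λ² - trace · λ + det = 0.
  trace = 2 + 7 = 9, det = 2·7 - (2)² = 10.
Step 2 — discriminant:
  Δ = trace² - 4·det = 81 - 40 = 41.
Step 3 — eigenvalues:
  λ = (trace ± √Δ)/2 = (9 ± 6.4031)/2,
  λ_1 = 7.7016,  λ_2 = 1.2984.

Step 4 — unit eigenvector for λ_1: solve (Sigma - λ_1 I)v = 0. First row:
  (2 - 7.7016)·v_x + (2)·v_y = 0, i.e. (-5.7016)·v_x + (2)·v_y = 0,
  so v ∝ (b, λ_1 - a) = (2, 5.7016) = u.
  ||u|| = √((2)² + (5.7016)²) = √(36.5078) ≈ 6.0422,
  v_1 = u/||u|| ≈ (0.331, 0.9436) (||v_1|| = 1).

λ_1 = 7.7016,  λ_2 = 1.2984;  v_1 ≈ (0.331, 0.9436)


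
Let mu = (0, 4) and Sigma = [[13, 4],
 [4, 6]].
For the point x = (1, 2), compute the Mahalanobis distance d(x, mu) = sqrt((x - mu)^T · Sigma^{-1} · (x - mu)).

Step 1 — centre the observation: (x - mu) = (1, -2).

Step 2 — invert Sigma. det(Sigma) = 13·6 - (4)² = 62.
  Sigma^{-1} = (1/det) · [[d, -b], [-b, a]] = [[0.0968, -0.0645],
 [-0.0645, 0.2097]].

Step 3 — form the quadratic (x - mu)^T · Sigma^{-1} · (x - mu):
  Sigma^{-1} · (x - mu) = (0.2258, -0.4839).
  (x - mu)^T · [Sigma^{-1} · (x - mu)] = (1)·(0.2258) + (-2)·(-0.4839) = 1.1935.

Step 4 — take square root: d = √(1.1935) ≈ 1.0925.

d(x, mu) = √(1.1935) ≈ 1.0925


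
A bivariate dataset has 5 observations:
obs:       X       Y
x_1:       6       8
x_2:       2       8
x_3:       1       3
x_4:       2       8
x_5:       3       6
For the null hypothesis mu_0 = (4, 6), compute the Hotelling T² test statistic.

Step 1 — sample mean vector:
  mean(X) = (6 + 2 + 1 + 2 + 3) / 5 = 14/5 = 2.8
  mean(Y) = (8 + 8 + 3 + 8 + 6) / 5 = 33/5 = 6.6
  x̄ = (2.8, 6.6),  deviation x̄ - mu_0 = (2.8, 6.6) - (4, 6) = (-1.2, 0.6).

Step 2 — sample covariance matrix, S[i,j] = (1/(n-1)) · Σ_k (x_{k,i} - mean_i) · (x_{k,j} - mean_j), divisor n-1 = 4:
  S[X,X] = ((3.2)·(3.2) + (-0.8)·(-0.8) + (-1.8)·(-1.8) + (-0.8)·(-0.8) + (0.2)·(0.2)) / 4 = 14.8/4 = 3.7
  S[X,Y] = ((3.2)·(1.4) + (-0.8)·(1.4) + (-1.8)·(-3.6) + (-0.8)·(1.4) + (0.2)·(-0.6)) / 4 = 8.6/4 = 2.15
  S[Y,Y] = ((1.4)·(1.4) + (1.4)·(1.4) + (-3.6)·(-3.6) + (1.4)·(1.4) + (-0.6)·(-0.6)) / 4 = 19.2/4 = 4.8
  S = [[3.7, 2.15],
 [2.15, 4.8]].

Step 3 — invert S. det(S) = 3.7·4.8 - (2.15)² = 13.1375.
  S^{-1} = (1/det) · [[d, -b], [-b, a]] = [[0.3654, -0.1637],
 [-0.1637, 0.2816]].

Step 4 — quadratic form (x̄ - mu_0)^T · S^{-1} · (x̄ - mu_0):
  S^{-1} · (x̄ - mu_0) = (-0.5366, 0.3654),
  (x̄ - mu_0)^T · [...] = (-1.2)·(-0.5366) + (0.6)·(0.3654) = 0.8632.

Step 5 — scale by n: T² = 5 · 0.8632 = 4.3159.

T² ≈ 4.3159


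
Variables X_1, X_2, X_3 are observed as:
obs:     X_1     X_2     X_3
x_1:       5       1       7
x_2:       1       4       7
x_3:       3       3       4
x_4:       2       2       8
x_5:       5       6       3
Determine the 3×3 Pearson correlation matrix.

Step 1 — column means:
  mean(X_1) = (5 + 1 + 3 + 2 + 5) / 5 = 16/5 = 3.2
  mean(X_2) = (1 + 4 + 3 + 2 + 6) / 5 = 16/5 = 3.2
  mean(X_3) = (7 + 7 + 4 + 8 + 3) / 5 = 29/5 = 5.8

Step 2 — sample variances and covariances s[i,j] = (1/(n-1)) · Σ_k (x_{k,i} - mean_i) · (x_{k,j} - mean_j), with n-1 = 4:
  s[X_1,X_1] = ((1.8)·(1.8) + (-2.2)·(-2.2) + (-0.2)·(-0.2) + (-1.2)·(-1.2) + (1.8)·(1.8)) / 4 = 12.8/4 = 3.2
  s[X_1,X_2] = ((1.8)·(-2.2) + (-2.2)·(0.8) + (-0.2)·(-0.2) + (-1.2)·(-1.2) + (1.8)·(2.8)) / 4 = 0.8/4 = 0.2
  s[X_1,X_3] = ((1.8)·(1.2) + (-2.2)·(1.2) + (-0.2)·(-1.8) + (-1.2)·(2.2) + (1.8)·(-2.8)) / 4 = -7.8/4 = -1.95
  s[X_2,X_2] = ((-2.2)·(-2.2) + (0.8)·(0.8) + (-0.2)·(-0.2) + (-1.2)·(-1.2) + (2.8)·(2.8)) / 4 = 14.8/4 = 3.7
  s[X_2,X_3] = ((-2.2)·(1.2) + (0.8)·(1.2) + (-0.2)·(-1.8) + (-1.2)·(2.2) + (2.8)·(-2.8)) / 4 = -11.8/4 = -2.95
  s[X_3,X_3] = ((1.2)·(1.2) + (1.2)·(1.2) + (-1.8)·(-1.8) + (2.2)·(2.2) + (-2.8)·(-2.8)) / 4 = 18.8/4 = 4.7
  Sample standard deviations s_i = √(s[i,i]):
  s(X_1) = √(3.2) = 1.7889
  s(X_2) = √(3.7) = 1.9235
  s(X_3) = √(4.7) = 2.1679

Step 3 — r_{ij} = s_{ij} / (s_i · s_j):
  r[X_1,X_1] = 1 (diagonal).
  r[X_1,X_2] = 0.2 / (1.7889 · 1.9235) = 0.2 / 3.4409 = 0.0581
  r[X_1,X_3] = -1.95 / (1.7889 · 2.1679) = -1.95 / 3.8781 = -0.5028
  r[X_2,X_2] = 1 (diagonal).
  r[X_2,X_3] = -2.95 / (1.9235 · 2.1679) = -2.95 / 4.1701 = -0.7074
  r[X_3,X_3] = 1 (diagonal).

R is symmetric with unit diagonal. Assembling:

R = [[1, 0.0581, -0.5028],
 [0.0581, 1, -0.7074],
 [-0.5028, -0.7074, 1]]


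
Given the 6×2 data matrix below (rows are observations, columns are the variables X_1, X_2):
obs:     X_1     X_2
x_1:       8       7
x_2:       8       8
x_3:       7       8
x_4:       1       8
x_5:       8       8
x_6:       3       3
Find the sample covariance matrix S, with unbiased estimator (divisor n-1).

Step 1 — column means:
  mean(X_1) = (8 + 8 + 7 + 1 + 8 + 3) / 6 = 35/6 = 5.8333
  mean(X_2) = (7 + 8 + 8 + 8 + 8 + 3) / 6 = 42/6 = 7

Step 2 — sample covariance S[i,j] = (1/(n-1)) · Σ_k (x_{k,i} - mean_i) · (x_{k,j} - mean_j), with n-1 = 5.
  S[X_1,X_1] = ((2.1667)·(2.1667) + (2.1667)·(2.1667) + (1.1667)·(1.1667) + (-4.8333)·(-4.8333) + (2.1667)·(2.1667) + (-2.8333)·(-2.8333)) / 5 = 46.8333/5 = 9.3667
  S[X_1,X_2] = ((2.1667)·(0) + (2.1667)·(1) + (1.1667)·(1) + (-4.8333)·(1) + (2.1667)·(1) + (-2.8333)·(-4)) / 5 = 12/5 = 2.4
  S[X_2,X_2] = ((0)·(0) + (1)·(1) + (1)·(1) + (1)·(1) + (1)·(1) + (-4)·(-4)) / 5 = 20/5 = 4

S is symmetric (S[j,i] = S[i,j]). Assembling:

S = [[9.3667, 2.4],
 [2.4, 4]]


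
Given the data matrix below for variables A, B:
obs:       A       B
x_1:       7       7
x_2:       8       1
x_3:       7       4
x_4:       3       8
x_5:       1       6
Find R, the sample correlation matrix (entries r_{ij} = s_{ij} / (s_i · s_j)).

Step 1 — column means:
  mean(A) = (7 + 8 + 7 + 3 + 1) / 5 = 26/5 = 5.2
  mean(B) = (7 + 1 + 4 + 8 + 6) / 5 = 26/5 = 5.2

Step 2 — sample variances and covariances s[i,j] = (1/(n-1)) · Σ_k (x_{k,i} - mean_i) · (x_{k,j} - mean_j), with n-1 = 4:
  s[A,A] = ((1.8)·(1.8) + (2.8)·(2.8) + (1.8)·(1.8) + (-2.2)·(-2.2) + (-4.2)·(-4.2)) / 4 = 36.8/4 = 9.2
  s[A,B] = ((1.8)·(1.8) + (2.8)·(-4.2) + (1.8)·(-1.2) + (-2.2)·(2.8) + (-4.2)·(0.8)) / 4 = -20.2/4 = -5.05
  s[B,B] = ((1.8)·(1.8) + (-4.2)·(-4.2) + (-1.2)·(-1.2) + (2.8)·(2.8) + (0.8)·(0.8)) / 4 = 30.8/4 = 7.7
  Sample standard deviations s_i = √(s[i,i]):
  s(A) = √(9.2) = 3.0332
  s(B) = √(7.7) = 2.7749

Step 3 — r_{ij} = s_{ij} / (s_i · s_j):
  r[A,A] = 1 (diagonal).
  r[A,B] = -5.05 / (3.0332 · 2.7749) = -5.05 / 8.4167 = -0.6
  r[B,B] = 1 (diagonal).

R is symmetric with unit diagonal. Assembling:

R = [[1, -0.6],
 [-0.6, 1]]


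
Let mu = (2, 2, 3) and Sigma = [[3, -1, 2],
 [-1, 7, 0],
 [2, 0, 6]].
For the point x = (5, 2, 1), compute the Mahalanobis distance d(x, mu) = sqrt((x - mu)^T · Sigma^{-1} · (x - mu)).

Step 1 — centre the observation: (x - mu) = (3, 0, -2).

Step 2 — invert Sigma (cofactor / det for 3×3, or solve directly):
  Sigma^{-1} = [[0.4565, 0.0652, -0.1522],
 [0.0652, 0.1522, -0.0217],
 [-0.1522, -0.0217, 0.2174]].

Step 3 — form the quadratic (x - mu)^T · Sigma^{-1} · (x - mu):
  Sigma^{-1} · (x - mu) = (1.6739, 0.2391, -0.8913).
  (x - mu)^T · [Sigma^{-1} · (x - mu)] = (3)·(1.6739) + (0)·(0.2391) + (-2)·(-0.8913) = 6.8043.

Step 4 — take square root: d = √(6.8043) ≈ 2.6085.

d(x, mu) = √(6.8043) ≈ 2.6085
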